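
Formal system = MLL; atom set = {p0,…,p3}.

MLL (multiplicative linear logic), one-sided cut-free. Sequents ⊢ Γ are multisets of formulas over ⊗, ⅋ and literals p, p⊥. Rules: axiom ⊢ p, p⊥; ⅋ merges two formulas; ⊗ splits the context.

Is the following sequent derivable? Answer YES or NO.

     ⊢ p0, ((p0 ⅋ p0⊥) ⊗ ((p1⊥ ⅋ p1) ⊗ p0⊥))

Derivation trace:
[⊗]  ⊢ p0, ((p0 ⅋ p0⊥) ⊗ ((p1⊥ ⅋ p1) ⊗ p0⊥))
  [⅋]  ⊢ (p0 ⅋ p0⊥)
    [Ax]  ⊢ p0, p0⊥
  [⊗]  ⊢ p0, ((p1⊥ ⅋ p1) ⊗ p0⊥)
    [⅋]  ⊢ (p1⊥ ⅋ p1)
      [Ax]  ⊢ p1, p1⊥
    [Ax]  ⊢ p0, p0⊥

Result: YES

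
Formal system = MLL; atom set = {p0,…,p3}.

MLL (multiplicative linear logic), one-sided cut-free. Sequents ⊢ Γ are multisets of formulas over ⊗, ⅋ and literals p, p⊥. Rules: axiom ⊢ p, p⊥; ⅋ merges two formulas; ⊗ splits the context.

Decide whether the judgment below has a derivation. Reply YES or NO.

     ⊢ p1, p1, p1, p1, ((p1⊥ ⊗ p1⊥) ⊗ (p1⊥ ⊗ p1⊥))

Proof tree:
[⊗]  ⊢ p1, p1, p1, p1, ((p1⊥ ⊗ p1⊥) ⊗ (p1⊥ ⊗ p1⊥))
  [⊗]  ⊢ p1, p1, (p1⊥ ⊗ p1⊥)
    [Ax]  ⊢ p1, p1⊥
    [Ax]  ⊢ p1, p1⊥
  [⊗]  ⊢ p1, p1, (p1⊥ ⊗ p1⊥)
    [Ax]  ⊢ p1, p1⊥
    [Ax]  ⊢ p1, p1⊥

Result: YES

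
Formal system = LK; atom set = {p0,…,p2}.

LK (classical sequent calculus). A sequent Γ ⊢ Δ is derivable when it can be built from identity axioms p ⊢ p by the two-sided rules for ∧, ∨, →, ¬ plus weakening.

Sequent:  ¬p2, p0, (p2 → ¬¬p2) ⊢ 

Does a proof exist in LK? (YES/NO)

Search for a countermodel by truth-table:
  v=000: Γ:[¬p2=T, p0=F, (p2 → ¬¬p2)=T] Δ:[] refutes=False
  v=001: Γ:[¬p2=F, p0=F, (p2 → ¬¬p2)=T] Δ:[] refutes=False
  v=010: Γ:[¬p2=T, p0=F, (p2 → ¬¬p2)=T] Δ:[] refutes=False
  v=011: Γ:[¬p2=F, p0=F, (p2 → ¬¬p2)=T] Δ:[] refutes=False
  v=100: Γ:[¬p2=T, p0=T, (p2 → ¬¬p2)=T] Δ:[] refutes=True  ← countermodel

Result: NO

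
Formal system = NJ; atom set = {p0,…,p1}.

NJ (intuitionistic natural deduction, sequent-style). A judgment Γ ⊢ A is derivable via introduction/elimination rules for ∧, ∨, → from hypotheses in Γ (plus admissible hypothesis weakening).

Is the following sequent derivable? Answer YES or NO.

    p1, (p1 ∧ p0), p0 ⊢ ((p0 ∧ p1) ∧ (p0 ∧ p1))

Derivation (root first):
[∧I] p1, (p1 ∧ p0), p0 ⊢ ((p0 ∧ p1) ∧ (p0 ∧ p1))
  [∧I] p1, p0 ⊢ (p0 ∧ p1)
    [Ax] p0 ⊢ p0
    [Ax] p1 ⊢ p1
  [Wk] p1, p0, (p1 ∧ p0) ⊢ (p0 ∧ p1)
    [∧I] p1, p0 ⊢ (p0 ∧ p1)
      [Ax] p0 ⊢ p0
      [Ax] p1 ⊢ p1

Result: YES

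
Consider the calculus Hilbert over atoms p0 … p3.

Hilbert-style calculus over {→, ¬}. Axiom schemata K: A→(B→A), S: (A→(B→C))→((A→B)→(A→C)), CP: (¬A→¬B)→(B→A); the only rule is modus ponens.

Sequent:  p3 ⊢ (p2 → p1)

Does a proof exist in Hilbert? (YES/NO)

Search for a countermodel by truth-table:
  v=0000: Γ:[p3=F] Δ:[(p2 → p1)=T] refutes=False
  v=0001: Γ:[p3=T] Δ:[(p2 → p1)=T] refutes=False
  v=0010: Γ:[p3=F] Δ:[(p2 → p1)=F] refutes=False
  v=0011: Γ:[p3=T] Δ:[(p2 → p1)=F] refutes=True  ← countermodel

Result: NO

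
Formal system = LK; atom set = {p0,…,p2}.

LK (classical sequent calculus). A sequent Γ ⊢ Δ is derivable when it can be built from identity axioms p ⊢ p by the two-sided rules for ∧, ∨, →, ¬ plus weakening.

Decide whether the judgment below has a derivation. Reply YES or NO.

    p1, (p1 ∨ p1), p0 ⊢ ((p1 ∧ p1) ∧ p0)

Proof tree:
[∧R] p1, (p1 ∨ p1), p0 ⊢ ((p1 ∧ p1) ∧ p0)
  [∧R] p1, (p1 ∨ p1) ⊢ (p1 ∧ p1)
    [∨L] (p1 ∨ p1) ⊢ p1
      [Ax] p1 ⊢ p1
      [Ax] p1 ⊢ p1
    [Ax] p1 ⊢ p1
  [Ax] p0 ⊢ p0

Result: YES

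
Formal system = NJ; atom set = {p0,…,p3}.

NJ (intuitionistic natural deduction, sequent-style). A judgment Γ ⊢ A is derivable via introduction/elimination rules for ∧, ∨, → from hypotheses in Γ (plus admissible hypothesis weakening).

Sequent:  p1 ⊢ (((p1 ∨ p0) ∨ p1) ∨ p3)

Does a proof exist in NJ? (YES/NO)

Derivation trace:
[∨I₁] p1 ⊢ (((p1 ∨ p0) ∨ p1) ∨ p3)
  [∨I₁] p1 ⊢ ((p1 ∨ p0) ∨ p1)
    [∨I₁] p1 ⊢ (p1 ∨ p0)
      [Ax] p1 ⊢ p1

Result: YES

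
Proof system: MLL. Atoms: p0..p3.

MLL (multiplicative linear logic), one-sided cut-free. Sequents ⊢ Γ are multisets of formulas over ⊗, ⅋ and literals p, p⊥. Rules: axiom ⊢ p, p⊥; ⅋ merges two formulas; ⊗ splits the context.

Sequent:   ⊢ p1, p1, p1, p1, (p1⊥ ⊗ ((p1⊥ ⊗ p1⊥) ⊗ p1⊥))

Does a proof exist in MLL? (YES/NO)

Proof tree:
[⊗]  ⊢ p1, p1, p1, p1, (p1⊥ ⊗ ((p1⊥ ⊗ p1⊥) ⊗ p1⊥))
  [Ax]  ⊢ p1, p1⊥
  [⊗]  ⊢ p1, p1, p1, ((p1⊥ ⊗ p1⊥) ⊗ p1⊥)
    [⊗]  ⊢ p1, p1, (p1⊥ ⊗ p1⊥)
      [Ax]  ⊢ p1, p1⊥
      [Ax]  ⊢ p1, p1⊥
    [Ax]  ⊢ p1, p1⊥

Result: YES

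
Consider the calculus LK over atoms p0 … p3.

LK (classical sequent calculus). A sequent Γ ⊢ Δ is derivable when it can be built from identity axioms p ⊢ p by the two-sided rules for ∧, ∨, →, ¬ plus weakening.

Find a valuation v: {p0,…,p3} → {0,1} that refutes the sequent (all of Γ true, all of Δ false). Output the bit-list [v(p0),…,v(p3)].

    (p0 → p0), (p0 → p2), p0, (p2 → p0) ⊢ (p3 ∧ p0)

Truth-table refutation:
  v=0000: Γ:[(p0 → p0)=T, (p0 → p2)=T, p0=F, (p2 → p0)=T] Δ:[(p3 ∧ p0)=F] refutes=False
  v=0001: Γ:[(p0 → p0)=T, (p0 → p2)=T, p0=F, (p2 → p0)=T] Δ:[(p3 ∧ p0)=F] refutes=False
  v=0010: Γ:[(p0 → p0)=T, (p0 → p2)=T, p0=F, (p2 → p0)=F] Δ:[(p3 ∧ p0)=F] refutes=False
  v=0011: Γ:[(p0 → p0)=T, (p0 → p2)=T, p0=F, (p2 → p0)=F] Δ:[(p3 ∧ p0)=F] refutes=False
  v=0100: Γ:[(p0 → p0)=T, (p0 → p2)=T, p0=F, (p2 → p0)=T] Δ:[(p3 ∧ p0)=F] refutes=False
  v=0101: Γ:[(p0 → p0)=T, (p0 → p2)=T, p0=F, (p2 → p0)=T] Δ:[(p3 ∧ p0)=F] refutes=False
  v=0110: Γ:[(p0 → p0)=T, (p0 → p2)=T, p0=F, (p2 → p0)=F] Δ:[(p3 ∧ p0)=F] refutes=False
  v=0111: Γ:[(p0 → p0)=T, (p0 → p2)=T, p0=F, (p2 → p0)=F] Δ:[(p3 ∧ p0)=F] refutes=False
  v=1000: Γ:[(p0 → p0)=T, (p0 → p2)=F, p0=T, (p2 → p0)=T] Δ:[(p3 ∧ p0)=F] refutes=False
  v=1001: Γ:[(p0 → p0)=T, (p0 → p2)=F, p0=T, (p2 → p0)=T] Δ:[(p3 ∧ p0)=T] refutes=False
  v=1010: Γ:[(p0 → p0)=T, (p0 → p2)=T, p0=T, (p2 → p0)=T] Δ:[(p3 ∧ p0)=F] refutes=True  ← countermodel

Result: [1, 0, 1, 0]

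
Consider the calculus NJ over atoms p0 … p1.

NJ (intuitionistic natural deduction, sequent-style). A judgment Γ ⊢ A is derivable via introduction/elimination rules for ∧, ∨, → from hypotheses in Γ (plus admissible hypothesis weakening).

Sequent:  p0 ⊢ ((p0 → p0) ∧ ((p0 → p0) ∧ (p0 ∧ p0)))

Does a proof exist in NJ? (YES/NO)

Proof tree:
[∧I] p0 ⊢ ((p0 → p0) ∧ ((p0 → p0) ∧ (p0 ∧ p0)))
  [→I]  ⊢ (p0 → p0)
    [Ax] p0 ⊢ p0
  [∧I] p0 ⊢ ((p0 → p0) ∧ (p0 ∧ p0))
    [→I]  ⊢ (p0 → p0)
      [Ax] p0 ⊢ p0
    [∧I] p0 ⊢ (p0 ∧ p0)
      [Ax] p0 ⊢ p0
      [Ax] p0 ⊢ p0

Result: YES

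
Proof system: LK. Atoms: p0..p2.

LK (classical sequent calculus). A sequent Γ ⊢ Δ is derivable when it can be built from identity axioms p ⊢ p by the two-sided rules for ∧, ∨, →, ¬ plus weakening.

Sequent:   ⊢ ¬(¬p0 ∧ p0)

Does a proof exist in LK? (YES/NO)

Proof tree:
[¬R]  ⊢ ¬(¬p0 ∧ p0)
  [∧L] (¬p0 ∧ p0) ⊢ 
    [¬L] p0, ¬p0 ⊢ 
      [Ax] p0 ⊢ p0

Result: YES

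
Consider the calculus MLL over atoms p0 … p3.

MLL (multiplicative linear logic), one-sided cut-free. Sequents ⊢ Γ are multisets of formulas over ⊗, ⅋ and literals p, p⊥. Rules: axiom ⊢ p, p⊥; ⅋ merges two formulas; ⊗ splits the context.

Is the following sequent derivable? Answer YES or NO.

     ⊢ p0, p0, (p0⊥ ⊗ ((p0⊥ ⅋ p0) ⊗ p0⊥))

Proof tree:
[⊗]  ⊢ p0, p0, (p0⊥ ⊗ ((p0⊥ ⅋ p0) ⊗ p0⊥))
  [Ax]  ⊢ p0, p0⊥
  [⊗]  ⊢ p0, ((p0⊥ ⅋ p0) ⊗ p0⊥)
    [⅋]  ⊢ (p0⊥ ⅋ p0)
      [Ax]  ⊢ p0, p0⊥
    [Ax]  ⊢ p0, p0⊥

Result: YES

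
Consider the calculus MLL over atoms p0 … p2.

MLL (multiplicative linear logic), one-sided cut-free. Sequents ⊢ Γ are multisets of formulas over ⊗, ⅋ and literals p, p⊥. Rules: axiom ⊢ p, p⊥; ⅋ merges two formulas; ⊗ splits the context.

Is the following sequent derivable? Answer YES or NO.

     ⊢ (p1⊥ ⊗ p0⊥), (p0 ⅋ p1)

Derivation trace:
[⅋]  ⊢ (p1⊥ ⊗ p0⊥), (p0 ⅋ p1)
  [⊗]  ⊢ p1, p0, (p1⊥ ⊗ p0⊥)
    [Ax]  ⊢ p1, p1⊥
    [Ax]  ⊢ p0, p0⊥

Result: YES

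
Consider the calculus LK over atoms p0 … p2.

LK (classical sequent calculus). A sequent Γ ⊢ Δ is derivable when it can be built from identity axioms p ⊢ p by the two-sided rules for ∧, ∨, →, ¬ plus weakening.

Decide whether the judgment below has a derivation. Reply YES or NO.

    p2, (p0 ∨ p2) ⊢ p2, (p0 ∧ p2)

Derivation (root first):
[∨L] p2, (p0 ∨ p2) ⊢ p2, (p0 ∧ p2)
  [∧R] p2, p0 ⊢ (p0 ∧ p2)
    [Ax] p0 ⊢ p0
    [Ax] p2 ⊢ p2
  [Ax] p2 ⊢ p2

Result: YES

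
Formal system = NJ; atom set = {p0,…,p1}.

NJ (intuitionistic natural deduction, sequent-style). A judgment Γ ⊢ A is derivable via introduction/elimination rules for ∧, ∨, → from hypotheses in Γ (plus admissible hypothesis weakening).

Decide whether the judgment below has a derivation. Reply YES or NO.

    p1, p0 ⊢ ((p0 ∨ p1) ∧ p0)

Proof tree:
[∧I] p1, p0 ⊢ ((p0 ∨ p1) ∧ p0)
  [∨I₁] p0 ⊢ (p0 ∨ p1)
    [Ax] p0 ⊢ p0
  [Wk] p0, p1, p1 ⊢ p0
    [Wk] p0, p1 ⊢ p0
      [Ax] p0 ⊢ p0

Result: YES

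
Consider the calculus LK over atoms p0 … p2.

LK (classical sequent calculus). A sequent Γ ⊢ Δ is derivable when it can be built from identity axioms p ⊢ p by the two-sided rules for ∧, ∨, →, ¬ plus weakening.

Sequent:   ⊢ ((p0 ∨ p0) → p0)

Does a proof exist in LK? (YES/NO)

Derivation (root first):
[→R]  ⊢ ((p0 ∨ p0) → p0)
  [∨L] (p0 ∨ p0) ⊢ p0
    [Ax] p0 ⊢ p0
    [Ax] p0 ⊢ p0

Result: YES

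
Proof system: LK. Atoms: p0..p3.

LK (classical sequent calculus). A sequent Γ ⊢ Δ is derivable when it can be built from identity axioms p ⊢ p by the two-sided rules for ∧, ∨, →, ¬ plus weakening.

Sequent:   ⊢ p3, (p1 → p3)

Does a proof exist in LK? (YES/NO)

Enumerate valuations to refute Γ ⊢ Δ:
  v=0000: Γ:[] Δ:[p3=F, (p1 → p3)=T] refutes=False
  v=0001: Γ:[] Δ:[p3=T, (p1 → p3)=T] refutes=False
  v=0010: Γ:[] Δ:[p3=F, (p1 → p3)=T] refutes=False
  v=0011: Γ:[] Δ:[p3=T, (p1 → p3)=T] refutes=False
  v=0100: Γ:[] Δ:[p3=F, (p1 → p3)=F] refutes=True  ← countermodel

Result: NO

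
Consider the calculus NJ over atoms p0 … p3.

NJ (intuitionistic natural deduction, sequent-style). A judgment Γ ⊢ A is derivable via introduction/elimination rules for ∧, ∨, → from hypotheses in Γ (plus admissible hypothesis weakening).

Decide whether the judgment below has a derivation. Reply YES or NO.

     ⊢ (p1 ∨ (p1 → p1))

Derivation trace:
[∨I₂]  ⊢ (p1 ∨ (p1 → p1))
  [→I]  ⊢ (p1 → p1)
    [Ax] p1 ⊢ p1

Result: YES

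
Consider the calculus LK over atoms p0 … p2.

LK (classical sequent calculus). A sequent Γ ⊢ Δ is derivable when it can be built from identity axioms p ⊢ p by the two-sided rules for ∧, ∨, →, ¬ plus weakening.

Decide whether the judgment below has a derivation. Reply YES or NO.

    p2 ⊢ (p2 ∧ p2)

Derivation (root first):
[∧R] p2 ⊢ (p2 ∧ p2)
  [WL] p2, p2 ⊢ p2
    [Ax] p2 ⊢ p2
  [Ax] p2 ⊢ p2

Result: YES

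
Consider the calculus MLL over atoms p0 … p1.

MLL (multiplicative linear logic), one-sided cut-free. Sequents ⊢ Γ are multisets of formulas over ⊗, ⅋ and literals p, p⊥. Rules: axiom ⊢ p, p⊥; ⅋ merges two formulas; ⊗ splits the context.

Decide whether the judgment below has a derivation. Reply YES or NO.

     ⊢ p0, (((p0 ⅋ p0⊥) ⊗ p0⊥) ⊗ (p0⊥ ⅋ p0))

Derivation trace:
[⊗]  ⊢ p0, (((p0 ⅋ p0⊥) ⊗ p0⊥) ⊗ (p0⊥ ⅋ p0))
  [⊗]  ⊢ p0, ((p0 ⅋ p0⊥) ⊗ p0⊥)
    [⅋]  ⊢ (p0 ⅋ p0⊥)
      [Ax]  ⊢ p0, p0⊥
    [Ax]  ⊢ p0, p0⊥
  [⅋]  ⊢ (p0⊥ ⅋ p0)
    [Ax]  ⊢ p0, p0⊥

Result: YES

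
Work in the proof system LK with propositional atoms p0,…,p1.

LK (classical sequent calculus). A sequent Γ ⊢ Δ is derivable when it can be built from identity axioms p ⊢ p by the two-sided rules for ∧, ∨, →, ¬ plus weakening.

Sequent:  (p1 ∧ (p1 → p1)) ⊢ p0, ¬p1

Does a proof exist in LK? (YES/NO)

Enumerate valuations to refute Γ ⊢ Δ:
  v=00: Γ:[(p1 ∧ (p1 → p1))=F] Δ:[p0=F, ¬p1=T] refutes=False
  v=01: Γ:[(p1 ∧ (p1 → p1))=T] Δ:[p0=F, ¬p1=F] refutes=True  ← countermodel

Result: NO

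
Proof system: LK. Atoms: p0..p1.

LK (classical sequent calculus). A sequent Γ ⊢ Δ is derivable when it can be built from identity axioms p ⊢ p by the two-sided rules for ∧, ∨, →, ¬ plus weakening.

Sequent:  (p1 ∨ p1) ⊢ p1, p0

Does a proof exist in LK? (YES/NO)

Derivation trace:
[∨L] (p1 ∨ p1) ⊢ p1, p0
  [Ax] p1 ⊢ p1
  [WR] p1 ⊢ p1, p0
    [Ax] p1 ⊢ p1

Result: YES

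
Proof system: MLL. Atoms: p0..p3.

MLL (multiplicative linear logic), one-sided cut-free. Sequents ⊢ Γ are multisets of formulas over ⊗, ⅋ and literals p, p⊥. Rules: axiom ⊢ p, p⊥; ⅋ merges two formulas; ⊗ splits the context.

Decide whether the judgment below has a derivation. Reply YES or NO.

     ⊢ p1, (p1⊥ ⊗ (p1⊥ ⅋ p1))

Proof tree:
[⊗]  ⊢ p1, (p1⊥ ⊗ (p1⊥ ⅋ p1))
  [Ax]  ⊢ p1, p1⊥
  [⅋]  ⊢ (p1⊥ ⅋ p1)
    [Ax]  ⊢ p1, p1⊥

Result: YES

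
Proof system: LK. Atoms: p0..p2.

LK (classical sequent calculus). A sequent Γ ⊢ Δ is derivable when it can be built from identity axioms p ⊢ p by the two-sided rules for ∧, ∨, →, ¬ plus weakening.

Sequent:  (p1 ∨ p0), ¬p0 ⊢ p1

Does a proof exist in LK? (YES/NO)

Derivation trace:
[¬L] (p1 ∨ p0), ¬p0 ⊢ p1
  [∨L] (p1 ∨ p0) ⊢ p1, p0
    [Ax] p1 ⊢ p1
    [Ax] p0 ⊢ p0

Result: YES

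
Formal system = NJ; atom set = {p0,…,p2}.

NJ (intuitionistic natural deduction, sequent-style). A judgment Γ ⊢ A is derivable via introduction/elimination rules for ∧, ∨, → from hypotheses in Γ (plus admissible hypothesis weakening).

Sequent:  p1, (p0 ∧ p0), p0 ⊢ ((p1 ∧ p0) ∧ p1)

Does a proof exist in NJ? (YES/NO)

Proof tree:
[∧I] p1, (p0 ∧ p0), p0 ⊢ ((p1 ∧ p0) ∧ p1)
  [Wk] p1, p0, (p0 ∧ p0) ⊢ (p1 ∧ p0)
    [∧I] p1, p0 ⊢ (p1 ∧ p0)
      [Ax] p1 ⊢ p1
      [Ax] p0 ⊢ p0
  [Ax] p1 ⊢ p1

Result: YES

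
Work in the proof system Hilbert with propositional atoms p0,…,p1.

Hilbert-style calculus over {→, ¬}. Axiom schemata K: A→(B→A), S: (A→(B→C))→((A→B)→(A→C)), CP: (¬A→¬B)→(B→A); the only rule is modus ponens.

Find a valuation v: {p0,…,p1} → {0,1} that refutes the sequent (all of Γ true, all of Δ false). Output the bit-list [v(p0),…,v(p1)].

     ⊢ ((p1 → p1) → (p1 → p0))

Enumerate valuations to refute Γ ⊢ Δ:
  v=00: Γ:[] Δ:[((p1 → p1) → (p1 → p0))=T] refutes=False
  v=01: Γ:[] Δ:[((p1 → p1) → (p1 → p0))=F] refutes=True  ← countermodel

Result: [0, 1]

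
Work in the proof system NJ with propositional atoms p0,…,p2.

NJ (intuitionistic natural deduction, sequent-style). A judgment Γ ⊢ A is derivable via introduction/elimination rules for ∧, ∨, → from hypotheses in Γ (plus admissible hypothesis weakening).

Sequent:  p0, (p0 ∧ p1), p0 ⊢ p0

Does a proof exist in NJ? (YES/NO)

Proof tree:
[Wk] p0, (p0 ∧ p1), p0 ⊢ p0
  [Wk] p0, (p0 ∧ p1) ⊢ p0
    [Ax] p0 ⊢ p0

Result: YES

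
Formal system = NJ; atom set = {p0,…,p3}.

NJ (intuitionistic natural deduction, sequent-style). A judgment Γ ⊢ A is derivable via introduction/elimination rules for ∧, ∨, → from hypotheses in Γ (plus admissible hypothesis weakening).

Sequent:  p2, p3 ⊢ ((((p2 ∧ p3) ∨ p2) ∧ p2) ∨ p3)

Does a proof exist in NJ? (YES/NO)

Derivation trace:
[∨I₁] p2, p3 ⊢ ((((p2 ∧ p3) ∨ p2) ∧ p2) ∨ p3)
  [∧I] p2, p3 ⊢ (((p2 ∧ p3) ∨ p2) ∧ p2)
    [∨I₁] p2, p3 ⊢ ((p2 ∧ p3) ∨ p2)
      [∧I] p2, p3 ⊢ (p2 ∧ p3)
        [Ax] p2 ⊢ p2
        [Ax] p3 ⊢ p3
    [Ax] p2 ⊢ p2

Result: YES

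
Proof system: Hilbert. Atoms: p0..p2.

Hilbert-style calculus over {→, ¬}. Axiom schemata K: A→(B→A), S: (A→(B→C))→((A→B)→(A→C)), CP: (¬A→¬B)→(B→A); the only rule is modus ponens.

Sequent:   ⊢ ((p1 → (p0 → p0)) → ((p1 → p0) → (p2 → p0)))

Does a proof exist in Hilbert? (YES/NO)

Truth-table refutation:
  v=000: Γ:[] Δ:[((p1 → (p0 → p0)) → ((p1 → p0) → (p2 → p0)))=T] refutes=False
  v=001: Γ:[] Δ:[((p1 → (p0 → p0)) → ((p1 → p0) → (p2 → p0)))=F] refutes=True  ← countermodel

Result: NO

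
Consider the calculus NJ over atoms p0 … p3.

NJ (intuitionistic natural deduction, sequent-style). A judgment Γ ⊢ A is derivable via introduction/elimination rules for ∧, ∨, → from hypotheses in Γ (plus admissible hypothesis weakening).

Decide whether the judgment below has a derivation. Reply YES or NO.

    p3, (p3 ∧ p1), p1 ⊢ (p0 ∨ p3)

Derivation trace:
[Wk] p3, (p3 ∧ p1), p1 ⊢ (p0 ∨ p3)
  [∨I₂] p3, (p3 ∧ p1) ⊢ (p0 ∨ p3)
    [Wk] p3, (p3 ∧ p1) ⊢ p3
      [Ax] p3 ⊢ p3

Result: YES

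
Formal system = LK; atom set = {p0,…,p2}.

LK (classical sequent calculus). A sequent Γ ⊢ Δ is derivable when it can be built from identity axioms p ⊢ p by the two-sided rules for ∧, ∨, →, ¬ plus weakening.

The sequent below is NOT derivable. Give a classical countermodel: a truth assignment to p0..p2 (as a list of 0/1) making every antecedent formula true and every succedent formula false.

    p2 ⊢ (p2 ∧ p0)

Enumerate valuations to refute Γ ⊢ Δ:
  v=000: Γ:[p2=F] Δ:[(p2 ∧ p0)=F] refutes=False
  v=001: Γ:[p2=T] Δ:[(p2 ∧ p0)=F] refutes=True  ← countermodel

Result: [0, 0, 1]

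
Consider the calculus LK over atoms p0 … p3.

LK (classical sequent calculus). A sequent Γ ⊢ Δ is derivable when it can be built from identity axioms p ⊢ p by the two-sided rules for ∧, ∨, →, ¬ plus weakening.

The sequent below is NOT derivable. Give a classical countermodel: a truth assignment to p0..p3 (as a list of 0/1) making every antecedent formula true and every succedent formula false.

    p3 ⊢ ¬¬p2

Search for a countermodel by truth-table:
  v=0000: Γ:[p3=F] Δ:[¬¬p2=F] refutes=False
  v=0001: Γ:[p3=T] Δ:[¬¬p2=F] refutes=True  ← countermodel

Result: [0, 0, 0, 1]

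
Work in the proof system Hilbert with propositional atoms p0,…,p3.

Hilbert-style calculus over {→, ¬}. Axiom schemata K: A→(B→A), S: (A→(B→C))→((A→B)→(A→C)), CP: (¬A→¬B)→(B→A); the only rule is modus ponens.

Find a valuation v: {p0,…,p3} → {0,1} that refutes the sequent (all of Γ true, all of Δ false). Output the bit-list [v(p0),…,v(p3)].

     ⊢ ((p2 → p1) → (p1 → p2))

Truth-table refutation:
  v=0000: Γ:[] Δ:[((p2 → p1) → (p1 → p2))=T] refutes=False
  v=0001: Γ:[] Δ:[((p2 → p1) → (p1 → p2))=T] refutes=False
  v=0010: Γ:[] Δ:[((p2 → p1) → (p1 → p2))=T] refutes=False
  v=0011: Γ:[] Δ:[((p2 → p1) → (p1 → p2))=T] refutes=False
  v=0100: Γ:[] Δ:[((p2 → p1) → (p1 → p2))=F] refutes=True  ← countermodel

Result: [0, 1, 0, 0]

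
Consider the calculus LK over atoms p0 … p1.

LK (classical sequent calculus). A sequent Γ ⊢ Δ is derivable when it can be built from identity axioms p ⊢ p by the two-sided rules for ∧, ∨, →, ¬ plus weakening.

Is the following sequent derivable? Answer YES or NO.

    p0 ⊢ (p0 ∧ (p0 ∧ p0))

Derivation (root first):
[∧R] p0 ⊢ (p0 ∧ (p0 ∧ p0))
  [Ax] p0 ⊢ p0
  [∧R] p0 ⊢ (p0 ∧ p0)
    [Ax] p0 ⊢ p0
    [Ax] p0 ⊢ p0

Result: YES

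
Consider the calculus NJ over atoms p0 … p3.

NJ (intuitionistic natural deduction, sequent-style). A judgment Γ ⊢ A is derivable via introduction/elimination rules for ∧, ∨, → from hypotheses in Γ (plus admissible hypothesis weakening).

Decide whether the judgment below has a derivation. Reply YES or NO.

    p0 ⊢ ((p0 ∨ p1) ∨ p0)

Derivation trace:
[∨I₁] p0 ⊢ ((p0 ∨ p1) ∨ p0)
  [∨I₁] p0 ⊢ (p0 ∨ p1)
    [Ax] p0 ⊢ p0

Result: YES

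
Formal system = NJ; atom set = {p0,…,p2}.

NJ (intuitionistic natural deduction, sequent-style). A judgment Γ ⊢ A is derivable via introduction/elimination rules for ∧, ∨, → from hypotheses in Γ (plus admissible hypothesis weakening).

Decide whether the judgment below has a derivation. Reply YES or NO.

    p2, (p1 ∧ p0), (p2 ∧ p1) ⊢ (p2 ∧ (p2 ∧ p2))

Derivation (root first):
[∧I] p2, (p1 ∧ p0), (p2 ∧ p1) ⊢ (p2 ∧ (p2 ∧ p2))
  [Wk] p2, (p2 ∧ p1) ⊢ p2
    [Ax] p2 ⊢ p2
  [∧I] p2, (p1 ∧ p0) ⊢ (p2 ∧ p2)
    [Ax] p2 ⊢ p2
    [Wk] p2, (p1 ∧ p0) ⊢ p2
      [Ax] p2 ⊢ p2

Result: YES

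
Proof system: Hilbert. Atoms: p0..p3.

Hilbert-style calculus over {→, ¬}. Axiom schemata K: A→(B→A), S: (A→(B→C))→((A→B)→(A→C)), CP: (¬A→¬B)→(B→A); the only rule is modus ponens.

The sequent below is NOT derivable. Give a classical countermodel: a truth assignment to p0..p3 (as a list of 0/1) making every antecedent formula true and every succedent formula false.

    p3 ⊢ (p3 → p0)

Enumerate valuations to refute Γ ⊢ Δ:
  v=0000: Γ:[p3=F] Δ:[(p3 → p0)=T] refutes=False
  v=0001: Γ:[p3=T] Δ:[(p3 → p0)=F] refutes=True  ← countermodel

Result: [0, 0, 0, 1]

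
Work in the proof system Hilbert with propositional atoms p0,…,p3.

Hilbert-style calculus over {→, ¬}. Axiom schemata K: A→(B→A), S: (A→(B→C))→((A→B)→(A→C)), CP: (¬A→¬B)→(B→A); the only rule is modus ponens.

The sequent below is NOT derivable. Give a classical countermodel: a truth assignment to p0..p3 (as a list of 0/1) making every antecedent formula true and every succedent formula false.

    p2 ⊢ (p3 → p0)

Search for a countermodel by truth-table:
  v=0000: Γ:[p2=F] Δ:[(p3 → p0)=T] refutes=False
  v=0001: Γ:[p2=F] Δ:[(p3 → p0)=F] refutes=False
  v=0010: Γ:[p2=T] Δ:[(p3 → p0)=T] refutes=False
  v=0011: Γ:[p2=T] Δ:[(p3 → p0)=F] refutes=True  ← countermodel

Result: [0, 0, 1, 1]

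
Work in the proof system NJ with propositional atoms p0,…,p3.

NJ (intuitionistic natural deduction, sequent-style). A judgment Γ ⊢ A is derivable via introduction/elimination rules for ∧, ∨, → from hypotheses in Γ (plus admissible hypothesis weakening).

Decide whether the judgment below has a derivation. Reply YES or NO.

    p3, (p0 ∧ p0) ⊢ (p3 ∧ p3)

Derivation trace:
[Wk] p3, (p0 ∧ p0) ⊢ (p3 ∧ p3)
  [∧I] p3 ⊢ (p3 ∧ p3)
    [Ax] p3 ⊢ p3
    [Ax] p3 ⊢ p3

Result: YES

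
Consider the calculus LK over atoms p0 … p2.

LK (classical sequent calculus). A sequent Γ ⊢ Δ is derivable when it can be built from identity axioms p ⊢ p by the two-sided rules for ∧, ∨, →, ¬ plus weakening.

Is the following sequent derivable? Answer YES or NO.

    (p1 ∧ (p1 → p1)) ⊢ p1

Proof tree:
[∧L] (p1 ∧ (p1 → p1)) ⊢ p1
  [→L] p1, (p1 → p1) ⊢ p1
    [Ax] p1 ⊢ p1
    [Ax] p1 ⊢ p1

Result: YES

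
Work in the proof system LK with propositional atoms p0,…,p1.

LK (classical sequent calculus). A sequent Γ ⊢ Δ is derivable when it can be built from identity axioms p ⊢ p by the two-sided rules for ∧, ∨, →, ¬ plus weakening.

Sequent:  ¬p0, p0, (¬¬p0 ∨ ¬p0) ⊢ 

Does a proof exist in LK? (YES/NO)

Proof tree:
[∨L] ¬p0, p0, (¬¬p0 ∨ ¬p0) ⊢ 
  [¬L] ¬p0, ¬¬p0 ⊢ 
    [¬L] ¬p0 ⊢ ¬p0
      [¬R]  ⊢ p0, ¬p0
        [Ax] p0 ⊢ p0
  [¬L] p0, ¬p0 ⊢ 
    [Ax] p0 ⊢ p0

Result: YES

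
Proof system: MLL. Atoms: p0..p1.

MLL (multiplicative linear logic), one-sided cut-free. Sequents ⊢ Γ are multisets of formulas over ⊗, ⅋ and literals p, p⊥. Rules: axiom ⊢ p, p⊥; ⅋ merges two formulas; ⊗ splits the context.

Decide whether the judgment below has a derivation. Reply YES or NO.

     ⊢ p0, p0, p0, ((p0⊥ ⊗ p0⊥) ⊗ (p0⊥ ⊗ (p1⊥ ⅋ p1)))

Derivation (root first):
[⊗]  ⊢ p0, p0, p0, ((p0⊥ ⊗ p0⊥) ⊗ (p0⊥ ⊗ (p1⊥ ⅋ p1)))
  [⊗]  ⊢ p0, p0, (p0⊥ ⊗ p0⊥)
    [Ax]  ⊢ p0, p0⊥
    [Ax]  ⊢ p0, p0⊥
  [⊗]  ⊢ p0, (p0⊥ ⊗ (p1⊥ ⅋ p1))
    [Ax]  ⊢ p0, p0⊥
    [⅋]  ⊢ (p1⊥ ⅋ p1)
      [Ax]  ⊢ p1, p1⊥

Result: YES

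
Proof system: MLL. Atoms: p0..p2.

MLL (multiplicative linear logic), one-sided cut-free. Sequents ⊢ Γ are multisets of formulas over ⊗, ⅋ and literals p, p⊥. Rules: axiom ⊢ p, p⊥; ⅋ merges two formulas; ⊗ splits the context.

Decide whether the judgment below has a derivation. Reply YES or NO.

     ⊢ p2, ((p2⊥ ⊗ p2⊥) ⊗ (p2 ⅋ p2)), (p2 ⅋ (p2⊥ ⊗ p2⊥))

Derivation (root first):
[⅋]  ⊢ p2, ((p2⊥ ⊗ p2⊥) ⊗ (p2 ⅋ p2)), (p2 ⅋ (p2⊥ ⊗ p2⊥))
  [⊗]  ⊢ p2, p2, (p2⊥ ⊗ p2⊥), ((p2⊥ ⊗ p2⊥) ⊗ (p2 ⅋ p2))
    [⊗]  ⊢ p2, p2, (p2⊥ ⊗ p2⊥)
      [Ax]  ⊢ p2, p2⊥
      [Ax]  ⊢ p2, p2⊥
    [⅋]  ⊢ (p2⊥ ⊗ p2⊥), (p2 ⅋ p2)
      [⊗]  ⊢ p2, p2, (p2⊥ ⊗ p2⊥)
        [Ax]  ⊢ p2, p2⊥
        [Ax]  ⊢ p2, p2⊥

Result: YES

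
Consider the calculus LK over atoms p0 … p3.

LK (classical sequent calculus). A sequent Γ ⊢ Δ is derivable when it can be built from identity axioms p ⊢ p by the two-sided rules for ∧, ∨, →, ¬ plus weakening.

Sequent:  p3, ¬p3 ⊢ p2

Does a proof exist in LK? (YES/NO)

Derivation trace:
[¬L] p3, ¬p3 ⊢ p2
  [WR] p3 ⊢ p3, p2
    [Ax] p3 ⊢ p3

Result: YES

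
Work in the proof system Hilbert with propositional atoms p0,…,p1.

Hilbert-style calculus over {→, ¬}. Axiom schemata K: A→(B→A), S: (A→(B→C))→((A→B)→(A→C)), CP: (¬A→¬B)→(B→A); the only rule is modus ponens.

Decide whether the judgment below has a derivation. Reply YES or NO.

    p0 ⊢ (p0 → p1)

Enumerate valuations to refute Γ ⊢ Δ:
  v=00: Γ:[p0=F] Δ:[(p0 → p1)=T] refutes=False
  v=01: Γ:[p0=F] Δ:[(p0 → p1)=T] refutes=False
  v=10: Γ:[p0=T] Δ:[(p0 → p1)=F] refutes=True  ← countermodel

Result: NO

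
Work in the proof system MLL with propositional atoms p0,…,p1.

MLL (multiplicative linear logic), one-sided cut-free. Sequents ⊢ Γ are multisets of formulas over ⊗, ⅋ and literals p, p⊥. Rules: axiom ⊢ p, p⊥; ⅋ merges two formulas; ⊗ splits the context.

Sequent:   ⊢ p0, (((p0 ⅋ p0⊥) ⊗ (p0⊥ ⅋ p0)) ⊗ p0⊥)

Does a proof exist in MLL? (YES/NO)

Proof tree:
[⊗]  ⊢ p0, (((p0 ⅋ p0⊥) ⊗ (p0⊥ ⅋ p0)) ⊗ p0⊥)
  [⊗]  ⊢ ((p0 ⅋ p0⊥) ⊗ (p0⊥ ⅋ p0))
    [⅋]  ⊢ (p0 ⅋ p0⊥)
      [Ax]  ⊢ p0, p0⊥
    [⅋]  ⊢ (p0⊥ ⅋ p0)
      [Ax]  ⊢ p0, p0⊥
  [Ax]  ⊢ p0, p0⊥

Result: YES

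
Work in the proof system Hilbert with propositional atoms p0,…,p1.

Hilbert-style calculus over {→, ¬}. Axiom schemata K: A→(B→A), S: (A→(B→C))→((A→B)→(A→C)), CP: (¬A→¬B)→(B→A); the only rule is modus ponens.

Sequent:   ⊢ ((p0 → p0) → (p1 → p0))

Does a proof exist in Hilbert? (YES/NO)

Search for a countermodel by truth-table:
  v=00: Γ:[] Δ:[((p0 → p0) → (p1 → p0))=T] refutes=False
  v=01: Γ:[] Δ:[((p0 → p0) → (p1 → p0))=F] refutes=True  ← countermodel

Result: NO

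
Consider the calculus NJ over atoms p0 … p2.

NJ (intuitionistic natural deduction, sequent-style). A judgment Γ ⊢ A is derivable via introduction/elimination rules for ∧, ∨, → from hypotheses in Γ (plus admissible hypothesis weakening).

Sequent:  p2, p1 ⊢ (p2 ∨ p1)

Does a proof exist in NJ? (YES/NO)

Derivation (root first):
[Wk] p2, p1 ⊢ (p2 ∨ p1)
  [∨I₁] p2 ⊢ (p2 ∨ p1)
    [Ax] p2 ⊢ p2

Result: YES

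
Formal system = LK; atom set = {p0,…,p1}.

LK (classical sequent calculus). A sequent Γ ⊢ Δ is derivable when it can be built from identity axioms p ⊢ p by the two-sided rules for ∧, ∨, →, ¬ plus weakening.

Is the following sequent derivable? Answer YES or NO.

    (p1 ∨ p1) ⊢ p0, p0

Search for a countermodel by truth-table:
  v=00: Γ:[(p1 ∨ p1)=F] Δ:[p0=F, p0=F] refutes=False
  v=01: Γ:[(p1 ∨ p1)=T] Δ:[p0=F, p0=F] refutes=True  ← countermodel

Result: NO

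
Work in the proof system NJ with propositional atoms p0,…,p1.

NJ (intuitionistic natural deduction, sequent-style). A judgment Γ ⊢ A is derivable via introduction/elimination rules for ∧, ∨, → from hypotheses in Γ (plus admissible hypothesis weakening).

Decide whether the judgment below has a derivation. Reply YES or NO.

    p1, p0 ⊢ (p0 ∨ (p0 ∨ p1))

Proof tree:
[∨I₂] p1, p0 ⊢ (p0 ∨ (p0 ∨ p1))
  [∨I₂] p1, p0 ⊢ (p0 ∨ p1)
    [Wk] p1, p0 ⊢ p1
      [Ax] p1 ⊢ p1

Result: YES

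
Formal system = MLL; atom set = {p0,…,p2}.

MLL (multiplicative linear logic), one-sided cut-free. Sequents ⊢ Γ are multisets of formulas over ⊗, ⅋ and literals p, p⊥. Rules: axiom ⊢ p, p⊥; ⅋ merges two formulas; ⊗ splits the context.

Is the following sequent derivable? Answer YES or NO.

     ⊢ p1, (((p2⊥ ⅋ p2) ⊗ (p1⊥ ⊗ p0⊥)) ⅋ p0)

Derivation trace:
[⅋]  ⊢ p1, (((p2⊥ ⅋ p2) ⊗ (p1⊥ ⊗ p0⊥)) ⅋ p0)
  [⊗]  ⊢ p1, p0, ((p2⊥ ⅋ p2) ⊗ (p1⊥ ⊗ p0⊥))
    [⅋]  ⊢ (p2⊥ ⅋ p2)
      [Ax]  ⊢ p2, p2⊥
    [⊗]  ⊢ p1, p0, (p1⊥ ⊗ p0⊥)
      [Ax]  ⊢ p1, p1⊥
      [Ax]  ⊢ p0, p0⊥

Result: YES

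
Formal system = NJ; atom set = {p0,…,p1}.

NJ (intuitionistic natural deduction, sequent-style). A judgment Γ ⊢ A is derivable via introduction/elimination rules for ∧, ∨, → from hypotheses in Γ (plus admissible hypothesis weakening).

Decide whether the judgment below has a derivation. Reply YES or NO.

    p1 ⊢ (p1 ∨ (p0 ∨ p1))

Derivation trace:
[∨I₂] p1 ⊢ (p1 ∨ (p0 ∨ p1))
  [∨I₂] p1 ⊢ (p0 ∨ p1)
    [Ax] p1 ⊢ p1

Result: YES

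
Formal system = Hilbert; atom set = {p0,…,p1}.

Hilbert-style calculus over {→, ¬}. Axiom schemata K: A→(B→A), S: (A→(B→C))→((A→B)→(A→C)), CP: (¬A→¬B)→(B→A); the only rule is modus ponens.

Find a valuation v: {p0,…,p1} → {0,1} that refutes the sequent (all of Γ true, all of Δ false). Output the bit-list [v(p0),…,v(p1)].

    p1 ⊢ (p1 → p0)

Truth-table refutation:
  v=00: Γ:[p1=F] Δ:[(p1 → p0)=T] refutes=False
  v=01: Γ:[p1=T] Δ:[(p1 → p0)=F] refutes=True  ← countermodel

Result: [0, 1]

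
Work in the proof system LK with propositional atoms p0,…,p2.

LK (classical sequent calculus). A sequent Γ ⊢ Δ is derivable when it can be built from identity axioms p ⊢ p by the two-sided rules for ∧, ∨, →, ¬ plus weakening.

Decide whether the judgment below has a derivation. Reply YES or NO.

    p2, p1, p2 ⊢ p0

Search for a countermodel by truth-table:
  v=000: Γ:[p2=F, p1=F, p2=F] Δ:[p0=F] refutes=False
  v=001: Γ:[p2=T, p1=F, p2=T] Δ:[p0=F] refutes=False
  v=010: Γ:[p2=F, p1=T, p2=F] Δ:[p0=F] refutes=False
  v=011: Γ:[p2=T, p1=T, p2=T] Δ:[p0=F] refutes=True  ← countermodel

Result: NO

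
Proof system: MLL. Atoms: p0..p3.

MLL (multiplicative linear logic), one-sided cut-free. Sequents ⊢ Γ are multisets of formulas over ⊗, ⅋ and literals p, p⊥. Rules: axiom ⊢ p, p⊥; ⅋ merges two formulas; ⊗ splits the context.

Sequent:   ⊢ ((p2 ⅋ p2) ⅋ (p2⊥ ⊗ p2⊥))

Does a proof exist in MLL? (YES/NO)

Proof tree:
[⅋]  ⊢ ((p2 ⅋ p2) ⅋ (p2⊥ ⊗ p2⊥))
  [⅋]  ⊢ (p2⊥ ⊗ p2⊥), (p2 ⅋ p2)
    [⊗]  ⊢ p2, p2, (p2⊥ ⊗ p2⊥)
      [Ax]  ⊢ p2, p2⊥
      [Ax]  ⊢ p2, p2⊥

Result: YES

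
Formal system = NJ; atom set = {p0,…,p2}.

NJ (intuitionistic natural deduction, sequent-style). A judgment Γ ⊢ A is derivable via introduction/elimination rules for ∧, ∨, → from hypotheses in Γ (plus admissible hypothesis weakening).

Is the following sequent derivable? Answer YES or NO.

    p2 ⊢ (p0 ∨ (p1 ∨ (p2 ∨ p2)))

Derivation (root first):
[∨I₂] p2 ⊢ (p0 ∨ (p1 ∨ (p2 ∨ p2)))
  [∨I₂] p2 ⊢ (p1 ∨ (p2 ∨ p2))
    [∨I₁] p2 ⊢ (p2 ∨ p2)
      [Ax] p2 ⊢ p2

Result: YES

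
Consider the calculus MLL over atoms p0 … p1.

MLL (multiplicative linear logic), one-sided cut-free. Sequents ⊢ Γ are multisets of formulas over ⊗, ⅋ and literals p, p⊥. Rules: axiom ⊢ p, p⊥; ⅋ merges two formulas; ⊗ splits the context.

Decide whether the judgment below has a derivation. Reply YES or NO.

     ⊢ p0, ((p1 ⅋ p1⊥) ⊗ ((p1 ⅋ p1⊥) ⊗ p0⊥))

Proof tree:
[⊗]  ⊢ p0, ((p1 ⅋ p1⊥) ⊗ ((p1 ⅋ p1⊥) ⊗ p0⊥))
  [⅋]  ⊢ (p1 ⅋ p1⊥)
    [Ax]  ⊢ p1, p1⊥
  [⊗]  ⊢ p0, ((p1 ⅋ p1⊥) ⊗ p0⊥)
    [⅋]  ⊢ (p1 ⅋ p1⊥)
      [Ax]  ⊢ p1, p1⊥
    [Ax]  ⊢ p0, p0⊥

Result: YES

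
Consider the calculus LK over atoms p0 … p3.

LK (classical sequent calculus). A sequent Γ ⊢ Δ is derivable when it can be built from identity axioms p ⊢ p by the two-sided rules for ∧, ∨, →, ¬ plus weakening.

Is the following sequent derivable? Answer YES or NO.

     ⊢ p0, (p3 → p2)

Truth-table refutation:
  v=0000: Γ:[] Δ:[p0=F, (p3 → p2)=T] refutes=False
  v=0001: Γ:[] Δ:[p0=F, (p3 → p2)=F] refutes=True  ← countermodel

Result: NO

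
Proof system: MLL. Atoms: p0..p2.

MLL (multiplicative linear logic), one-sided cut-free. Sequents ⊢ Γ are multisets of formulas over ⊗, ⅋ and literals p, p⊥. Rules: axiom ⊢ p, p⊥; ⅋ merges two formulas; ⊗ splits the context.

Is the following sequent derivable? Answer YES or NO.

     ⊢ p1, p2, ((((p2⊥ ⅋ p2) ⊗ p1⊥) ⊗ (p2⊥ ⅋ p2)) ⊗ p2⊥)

Derivation trace:
[⊗]  ⊢ p1, p2, ((((p2⊥ ⅋ p2) ⊗ p1⊥) ⊗ (p2⊥ ⅋ p2)) ⊗ p2⊥)
  [⊗]  ⊢ p1, (((p2⊥ ⅋ p2) ⊗ p1⊥) ⊗ (p2⊥ ⅋ p2))
    [⊗]  ⊢ p1, ((p2⊥ ⅋ p2) ⊗ p1⊥)
      [⅋]  ⊢ (p2⊥ ⅋ p2)
        [Ax]  ⊢ p2, p2⊥
      [Ax]  ⊢ p1, p1⊥
    [⅋]  ⊢ (p2⊥ ⅋ p2)
      [Ax]  ⊢ p2, p2⊥
  [Ax]  ⊢ p2, p2⊥

Result: YES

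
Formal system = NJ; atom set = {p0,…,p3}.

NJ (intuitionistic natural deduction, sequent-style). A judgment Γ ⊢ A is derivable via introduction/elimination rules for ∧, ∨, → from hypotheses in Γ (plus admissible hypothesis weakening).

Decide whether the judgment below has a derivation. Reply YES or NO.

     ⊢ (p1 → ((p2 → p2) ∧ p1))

Proof tree:
[→I]  ⊢ (p1 → ((p2 → p2) ∧ p1))
  [∧I] p1 ⊢ ((p2 → p2) ∧ p1)
    [→I]  ⊢ (p2 → p2)
      [Ax] p2 ⊢ p2
    [Ax] p1 ⊢ p1

Result: YES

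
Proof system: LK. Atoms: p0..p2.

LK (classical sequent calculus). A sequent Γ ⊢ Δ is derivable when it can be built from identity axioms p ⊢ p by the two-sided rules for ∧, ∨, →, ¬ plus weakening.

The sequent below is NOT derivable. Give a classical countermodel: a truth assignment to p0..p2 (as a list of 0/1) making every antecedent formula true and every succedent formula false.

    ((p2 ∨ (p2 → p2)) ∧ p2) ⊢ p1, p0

Search for a countermodel by truth-table:
  v=000: Γ:[((p2 ∨ (p2 → p2)) ∧ p2)=F] Δ:[p1=F, p0=F] refutes=False
  v=001: Γ:[((p2 ∨ (p2 → p2)) ∧ p2)=T] Δ:[p1=F, p0=F] refutes=True  ← countermodel

Result: [0, 0, 1]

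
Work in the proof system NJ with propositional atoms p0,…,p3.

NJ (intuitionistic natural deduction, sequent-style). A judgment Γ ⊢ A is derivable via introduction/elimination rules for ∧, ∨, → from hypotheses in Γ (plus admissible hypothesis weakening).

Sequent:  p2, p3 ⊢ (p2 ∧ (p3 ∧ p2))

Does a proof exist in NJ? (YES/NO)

Derivation (root first):
[∧I] p2, p3 ⊢ (p2 ∧ (p3 ∧ p2))
  [Ax] p2 ⊢ p2
  [∧I] p2, p3 ⊢ (p3 ∧ p2)
    [Ax] p3 ⊢ p3
    [Ax] p2 ⊢ p2

Result: YES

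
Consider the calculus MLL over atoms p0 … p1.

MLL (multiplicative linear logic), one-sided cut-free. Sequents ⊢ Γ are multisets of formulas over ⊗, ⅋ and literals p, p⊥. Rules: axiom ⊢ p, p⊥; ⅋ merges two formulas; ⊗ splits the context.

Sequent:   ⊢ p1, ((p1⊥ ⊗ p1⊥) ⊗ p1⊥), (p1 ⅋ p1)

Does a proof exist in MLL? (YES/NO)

Proof tree:
[⅋]  ⊢ p1, ((p1⊥ ⊗ p1⊥) ⊗ p1⊥), (p1 ⅋ p1)
  [⊗]  ⊢ p1, p1, p1, ((p1⊥ ⊗ p1⊥) ⊗ p1⊥)
    [⊗]  ⊢ p1, p1, (p1⊥ ⊗ p1⊥)
      [Ax]  ⊢ p1, p1⊥
      [Ax]  ⊢ p1, p1⊥
    [Ax]  ⊢ p1, p1⊥

Result: YES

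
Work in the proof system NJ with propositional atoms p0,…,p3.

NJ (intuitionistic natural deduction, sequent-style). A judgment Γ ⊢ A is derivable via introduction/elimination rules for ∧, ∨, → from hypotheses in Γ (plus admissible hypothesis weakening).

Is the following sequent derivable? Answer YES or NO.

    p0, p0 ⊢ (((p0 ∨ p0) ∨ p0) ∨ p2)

Proof tree:
[∨I₁] p0, p0 ⊢ (((p0 ∨ p0) ∨ p0) ∨ p2)
  [Wk] p0, p0 ⊢ ((p0 ∨ p0) ∨ p0)
    [∨I₁] p0 ⊢ ((p0 ∨ p0) ∨ p0)
      [∨I₂] p0 ⊢ (p0 ∨ p0)
        [Ax] p0 ⊢ p0

Result: YES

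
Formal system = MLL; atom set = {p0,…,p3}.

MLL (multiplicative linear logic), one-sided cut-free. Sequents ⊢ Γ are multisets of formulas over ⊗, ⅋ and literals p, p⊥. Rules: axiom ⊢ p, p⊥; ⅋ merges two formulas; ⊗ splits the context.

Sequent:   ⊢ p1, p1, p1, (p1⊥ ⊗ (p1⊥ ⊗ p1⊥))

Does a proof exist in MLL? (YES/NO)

Derivation (root first):
[⊗]  ⊢ p1, p1, p1, (p1⊥ ⊗ (p1⊥ ⊗ p1⊥))
  [Ax]  ⊢ p1, p1⊥
  [⊗]  ⊢ p1, p1, (p1⊥ ⊗ p1⊥)
    [Ax]  ⊢ p1, p1⊥
    [Ax]  ⊢ p1, p1⊥

Result: YES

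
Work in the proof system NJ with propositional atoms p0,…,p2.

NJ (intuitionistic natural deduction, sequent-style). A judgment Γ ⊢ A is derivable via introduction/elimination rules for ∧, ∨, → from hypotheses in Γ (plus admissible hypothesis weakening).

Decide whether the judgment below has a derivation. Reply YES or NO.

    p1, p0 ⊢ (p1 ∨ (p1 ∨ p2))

Derivation trace:
[∨I₂] p1, p0 ⊢ (p1 ∨ (p1 ∨ p2))
  [∨I₁] p1, p0 ⊢ (p1 ∨ p2)
    [Wk] p1, p0 ⊢ p1
      [Ax] p1 ⊢ p1

Result: YES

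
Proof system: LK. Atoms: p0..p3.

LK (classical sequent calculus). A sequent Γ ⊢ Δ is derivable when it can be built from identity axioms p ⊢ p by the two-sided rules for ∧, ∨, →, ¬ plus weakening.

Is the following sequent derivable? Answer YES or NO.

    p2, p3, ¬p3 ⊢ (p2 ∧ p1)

Derivation trace:
[∧R] p2, p3, ¬p3 ⊢ (p2 ∧ p1)
  [Ax] p2 ⊢ p2
  [WR] p3, ¬p3 ⊢ p1
    [¬L] p3, ¬p3 ⊢ 
      [Ax] p3 ⊢ p3

Result: YES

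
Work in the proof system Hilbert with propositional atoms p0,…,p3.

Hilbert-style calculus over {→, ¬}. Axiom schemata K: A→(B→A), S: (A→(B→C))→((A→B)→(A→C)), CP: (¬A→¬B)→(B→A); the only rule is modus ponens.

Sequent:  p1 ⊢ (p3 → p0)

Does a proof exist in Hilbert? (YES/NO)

Truth-table refutation:
  v=0000: Γ:[p1=F] Δ:[(p3 → p0)=T] refutes=False
  v=0001: Γ:[p1=F] Δ:[(p3 → p0)=F] refutes=False
  v=0010: Γ:[p1=F] Δ:[(p3 → p0)=T] refutes=False
  v=0011: Γ:[p1=F] Δ:[(p3 → p0)=F] refutes=False
  v=0100: Γ:[p1=T] Δ:[(p3 → p0)=T] refutes=False
  v=0101: Γ:[p1=T] Δ:[(p3 → p0)=F] refutes=True  ← countermodel

Result: NO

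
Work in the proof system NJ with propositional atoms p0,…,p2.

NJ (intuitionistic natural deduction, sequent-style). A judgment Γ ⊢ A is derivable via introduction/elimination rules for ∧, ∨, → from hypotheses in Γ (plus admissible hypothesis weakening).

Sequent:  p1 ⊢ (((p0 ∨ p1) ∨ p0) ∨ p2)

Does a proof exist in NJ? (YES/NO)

Proof tree:
[∨I₁] p1 ⊢ (((p0 ∨ p1) ∨ p0) ∨ p2)
  [∨I₁] p1 ⊢ ((p0 ∨ p1) ∨ p0)
    [∨I₂] p1 ⊢ (p0 ∨ p1)
      [Ax] p1 ⊢ p1

Result: YES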